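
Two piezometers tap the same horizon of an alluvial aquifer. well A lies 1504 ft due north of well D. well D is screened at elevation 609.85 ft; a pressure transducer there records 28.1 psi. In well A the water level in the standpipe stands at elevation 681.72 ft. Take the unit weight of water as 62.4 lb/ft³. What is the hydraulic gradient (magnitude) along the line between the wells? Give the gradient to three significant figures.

i ≈ 0.00467

Pressure head at well D: ψ = 144·P/γ = 144 × 28.1 / 62.4 = 64.85 ft.
Total head at well D: h = z + ψ = 609.85 + 64.85 = 674.70 ft.
Total head at well A: h = 681.72 ft (water level in the piezometer is the total head).
Head difference: h(well D) − h(well A) = 674.70 − 681.72 = -7.02 ft.
Hydraulic gradient: i = |Δh| / L = 7.02 / 1504 = 0.00467.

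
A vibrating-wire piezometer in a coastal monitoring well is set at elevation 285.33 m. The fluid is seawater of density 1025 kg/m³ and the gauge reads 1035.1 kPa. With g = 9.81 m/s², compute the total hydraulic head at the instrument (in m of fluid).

ψ = P/(ρg) = 1035.1×1000 / (1025 × 9.81) = 102.94 m.
h = z + ψ = 285.33 + 102.94 = 388.27 m.

h ≈ 388.27 m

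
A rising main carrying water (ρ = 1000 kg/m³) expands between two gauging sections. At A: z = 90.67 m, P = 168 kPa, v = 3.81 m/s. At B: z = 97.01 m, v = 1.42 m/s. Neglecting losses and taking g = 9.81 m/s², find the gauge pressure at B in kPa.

P₂ ≈ 112 kPa

Pressure head at A: ψ₁ = P₁/(ρg) = 168×1000 / (1000 × 9.81) = 17.13 m.
Velocity heads: v₁²/2g = 3.81²/19.62 = 0.740 m; v₂²/2g = 1.42²/19.62 = 0.103 m.
Total head H = z₁ + ψ₁ + v₁²/2g = 90.67 + 17.13 + 0.740 = 108.54 m.
ψ₂ = H − z₂ − v₂²/2g = 108.54 − 97.01 − 0.103 = 11.43 m.
P₂ = ρgψ₂ = 1000 × 9.81 × 11.43 ≈ 112 kPa.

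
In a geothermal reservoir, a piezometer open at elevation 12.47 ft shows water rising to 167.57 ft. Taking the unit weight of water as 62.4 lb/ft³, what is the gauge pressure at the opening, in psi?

P ≈ 67.2 psi

Pressure head ψ = h − z = 167.57 − 12.47 = 155.10 ft.
P = γ·ψ / 144 = 62.4 × 155.10 / 144 = 67.2 psi.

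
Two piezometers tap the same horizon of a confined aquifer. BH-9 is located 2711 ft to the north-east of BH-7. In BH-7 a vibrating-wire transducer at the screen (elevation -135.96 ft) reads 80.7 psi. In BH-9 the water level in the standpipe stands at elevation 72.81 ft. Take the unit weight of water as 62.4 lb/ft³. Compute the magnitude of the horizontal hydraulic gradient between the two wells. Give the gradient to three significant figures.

i ≈ 0.00831

Pressure head at BH-7: ψ = 144·P/γ = 144 × 80.7 / 62.4 = 186.23 ft.
Total head at BH-7: h = z + ψ = -135.96 + 186.23 = 50.27 ft.
Total head at BH-9: h = 72.81 ft (water level in the piezometer is the total head).
Head difference: h(BH-7) − h(BH-9) = 50.27 − 72.81 = -22.54 ft.
Hydraulic gradient: i = |Δh| / L = 22.54 / 2711 = 0.00831.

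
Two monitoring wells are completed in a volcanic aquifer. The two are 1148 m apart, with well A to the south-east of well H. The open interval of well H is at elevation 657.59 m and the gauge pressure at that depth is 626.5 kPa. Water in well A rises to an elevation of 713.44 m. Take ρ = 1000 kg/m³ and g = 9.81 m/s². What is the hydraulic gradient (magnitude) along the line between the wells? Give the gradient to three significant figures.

i ≈ 0.00698

Pressure head at well H: ψ = P/(ρg) = 626.5×1000 / (1000 × 9.81) = 63.86 m.
Total head at well H: h = z + ψ = 657.59 + 63.86 = 721.45 m.
Total head at well A: h = 713.44 m (water level in the piezometer is the total head).
Head difference: h(well H) − h(well A) = 721.45 − 713.44 = 8.01 m.
Hydraulic gradient: i = |Δh| / L = 8.01 / 1148 = 0.00698.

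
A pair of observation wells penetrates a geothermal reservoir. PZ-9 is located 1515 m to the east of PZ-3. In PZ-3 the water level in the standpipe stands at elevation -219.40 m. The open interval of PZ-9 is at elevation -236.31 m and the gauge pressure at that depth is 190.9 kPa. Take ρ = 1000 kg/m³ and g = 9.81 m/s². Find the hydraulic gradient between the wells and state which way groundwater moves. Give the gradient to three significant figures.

Total head at PZ-3: h = -219.40 m (water level in the piezometer is the total head).
Pressure head at PZ-9: ψ = P/(ρg) = 190.9×1000 / (1000 × 9.81) = 19.46 m.
Total head at PZ-9: h = z + ψ = -236.31 + 19.46 = -216.85 m.
Head difference: h(PZ-3) − h(PZ-9) = -219.40 − (-216.85) = -2.55 m.
Hydraulic gradient: i = |Δh| / L = 2.55 / 1515 = 0.00168.
Flow is from higher to lower head: from PZ-9 toward PZ-3, i.e. toward the west.

i ≈ 0.00168; groundwater flows toward the west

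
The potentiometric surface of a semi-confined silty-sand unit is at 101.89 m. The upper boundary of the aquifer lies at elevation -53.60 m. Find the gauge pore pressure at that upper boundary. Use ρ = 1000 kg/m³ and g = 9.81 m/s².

P ≈ 1530 kPa

Pressure head at the aquifer top: ψ = h − z = 101.89 − (-53.60) = 155.49 m.
P = ρgψ = 1000 × 9.81 × 155.49 = 1525357 Pa ≈ 1530 kPa.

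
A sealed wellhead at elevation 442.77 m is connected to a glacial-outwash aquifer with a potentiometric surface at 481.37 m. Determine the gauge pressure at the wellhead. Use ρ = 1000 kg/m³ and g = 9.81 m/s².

P ≈ 379 kPa

Head above the cap: Δh = 481.37 − 442.77 = 38.60 m.
P = ρgΔh = 1000 × 9.81 × 38.60 = 378666 Pa ≈ 379 kPa.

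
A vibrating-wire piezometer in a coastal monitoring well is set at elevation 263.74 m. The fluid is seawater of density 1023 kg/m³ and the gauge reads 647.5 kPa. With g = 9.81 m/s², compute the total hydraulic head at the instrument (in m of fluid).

h ≈ 328.26 m

ψ = P/(ρg) = 647.5×1000 / (1023 × 9.81) = 64.52 m.
h = z + ψ = 263.74 + 64.52 = 328.26 m.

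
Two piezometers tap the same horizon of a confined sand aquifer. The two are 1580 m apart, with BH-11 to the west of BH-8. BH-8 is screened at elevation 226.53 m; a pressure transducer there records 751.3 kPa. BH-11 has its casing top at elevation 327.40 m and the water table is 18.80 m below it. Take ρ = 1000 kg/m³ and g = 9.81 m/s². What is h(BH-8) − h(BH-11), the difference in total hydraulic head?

Δh ≈ -5.48 m

Pressure head at BH-8: ψ = P/(ρg) = 751.3×1000 / (1000 × 9.81) = 76.59 m.
Total head at BH-8: h = z + ψ = 226.53 + 76.59 = 303.12 m.
Total head at BH-11: h = 327.40 − 18.80 = 308.60 m.
Head difference: h(BH-8) − h(BH-11) = 303.12 − 308.60 = -5.48 m.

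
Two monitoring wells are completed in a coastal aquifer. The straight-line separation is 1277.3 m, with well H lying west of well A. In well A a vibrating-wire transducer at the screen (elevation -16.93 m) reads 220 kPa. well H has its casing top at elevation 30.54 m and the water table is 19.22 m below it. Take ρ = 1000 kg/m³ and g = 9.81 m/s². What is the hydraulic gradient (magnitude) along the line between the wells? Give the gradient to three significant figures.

i ≈ 0.00456

Pressure head at well A: ψ = P/(ρg) = 220×1000 / (1000 × 9.81) = 22.43 m.
Total head at well A: h = z + ψ = -16.93 + 22.43 = 5.50 m.
Total head at well H: h = 30.54 − 19.22 = 11.32 m.
Head difference: h(well A) − h(well H) = 5.50 − 11.32 = -5.82 m.
Hydraulic gradient: i = |Δh| / L = 5.82 / 1277.3 = 0.00456.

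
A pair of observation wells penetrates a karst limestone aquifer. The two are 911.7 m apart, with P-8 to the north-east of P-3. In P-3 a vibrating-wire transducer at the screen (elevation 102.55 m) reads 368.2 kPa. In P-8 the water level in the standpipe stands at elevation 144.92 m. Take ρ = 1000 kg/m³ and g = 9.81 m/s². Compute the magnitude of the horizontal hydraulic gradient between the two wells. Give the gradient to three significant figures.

Pressure head at P-3: ψ = P/(ρg) = 368.2×1000 / (1000 × 9.81) = 37.53 m.
Total head at P-3: h = z + ψ = 102.55 + 37.53 = 140.08 m.
Total head at P-8: h = 144.92 m (water level in the piezometer is the total head).
Head difference: h(P-3) − h(P-8) = 140.08 − 144.92 = -4.84 m.
Hydraulic gradient: i = |Δh| / L = 4.84 / 911.7 = 0.00531.

i ≈ 0.00531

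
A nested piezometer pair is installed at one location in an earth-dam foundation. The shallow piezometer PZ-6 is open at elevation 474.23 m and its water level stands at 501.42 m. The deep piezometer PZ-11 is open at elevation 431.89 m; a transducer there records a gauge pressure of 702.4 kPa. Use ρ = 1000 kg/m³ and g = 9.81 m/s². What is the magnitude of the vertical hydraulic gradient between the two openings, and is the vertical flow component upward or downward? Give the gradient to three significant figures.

Total head at PZ-6: h = 501.42 m (water level in the standpipe).
Pressure head at PZ-11: ψ = P/(ρg) = 702.4×1000 / (1000 × 9.81) = 71.60 m.
Total head at PZ-11: h = z + ψ = 431.89 + 71.60 = 503.49 m.
Δh = h(PZ-6) − h(PZ-11) = 501.42 − 503.49 = -2.07 m.
Vertical separation Δz = 474.23 − 431.89 = 42.34 m.
|i_v| = |Δh| / Δz = 2.07 / 42.34 = 0.0489.
Head is higher in the deep piezometer, so vertical flow is upward (discharge condition).

|i_v| ≈ 0.0489; vertical flow is upward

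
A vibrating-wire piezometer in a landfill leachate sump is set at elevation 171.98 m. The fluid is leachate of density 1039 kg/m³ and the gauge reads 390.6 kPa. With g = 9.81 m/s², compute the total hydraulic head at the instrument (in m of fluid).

ψ = P/(ρg) = 390.6×1000 / (1039 × 9.81) = 38.32 m.
h = z + ψ = 171.98 + 38.32 = 210.30 m.

h ≈ 210.30 m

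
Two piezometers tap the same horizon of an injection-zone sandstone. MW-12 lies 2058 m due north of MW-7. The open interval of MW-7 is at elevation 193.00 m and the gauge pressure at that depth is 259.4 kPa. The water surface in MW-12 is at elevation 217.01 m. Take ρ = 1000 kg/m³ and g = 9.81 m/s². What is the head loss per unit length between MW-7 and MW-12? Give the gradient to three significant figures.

Pressure head at MW-7: ψ = P/(ρg) = 259.4×1000 / (1000 × 9.81) = 26.44 m.
Total head at MW-7: h = z + ψ = 193.00 + 26.44 = 219.44 m.
Total head at MW-12: h = 217.01 m (water level in the piezometer is the total head).
Head difference: h(MW-7) − h(MW-12) = 219.44 − 217.01 = 2.43 m.
Hydraulic gradient: i = |Δh| / L = 2.43 / 2058 = 0.00118.

i ≈ 0.00118 m/m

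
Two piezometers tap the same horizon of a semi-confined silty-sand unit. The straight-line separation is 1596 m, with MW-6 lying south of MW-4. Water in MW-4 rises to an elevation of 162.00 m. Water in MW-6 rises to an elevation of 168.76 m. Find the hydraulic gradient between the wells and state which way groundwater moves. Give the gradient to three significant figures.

Total head at MW-4: h = 162.00 m (water level in the piezometer is the total head).
Total head at MW-6: h = 168.76 m (water level in the piezometer is the total head).
Head difference: h(MW-4) − h(MW-6) = 162.00 − 168.76 = -6.76 m.
Hydraulic gradient: i = |Δh| / L = 6.76 / 1596 = 0.00424.
Flow is from higher to lower head: from MW-6 toward MW-4, i.e. toward the north.

i ≈ 0.00424; groundwater flows toward the north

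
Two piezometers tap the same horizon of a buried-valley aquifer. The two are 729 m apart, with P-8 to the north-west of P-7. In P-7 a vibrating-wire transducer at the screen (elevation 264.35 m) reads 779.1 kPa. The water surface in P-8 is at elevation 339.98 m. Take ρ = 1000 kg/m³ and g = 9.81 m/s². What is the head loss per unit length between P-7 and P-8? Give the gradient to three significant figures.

i ≈ 0.00520 m/m

Pressure head at P-7: ψ = P/(ρg) = 779.1×1000 / (1000 × 9.81) = 79.42 m.
Total head at P-7: h = z + ψ = 264.35 + 79.42 = 343.77 m.
Total head at P-8: h = 339.98 m (water level in the piezometer is the total head).
Head difference: h(P-7) − h(P-8) = 343.77 − 339.98 = 3.79 m.
Hydraulic gradient: i = |Δh| / L = 3.79 / 729 = 0.00520.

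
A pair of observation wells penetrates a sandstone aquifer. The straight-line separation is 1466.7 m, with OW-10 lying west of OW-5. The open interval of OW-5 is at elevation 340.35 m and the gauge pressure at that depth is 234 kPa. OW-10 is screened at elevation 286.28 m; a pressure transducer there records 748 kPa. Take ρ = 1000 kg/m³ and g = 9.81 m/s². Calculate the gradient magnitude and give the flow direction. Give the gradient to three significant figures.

i ≈ 0.00114; groundwater flows toward the west

Pressure head at OW-5: ψ = P/(ρg) = 234×1000 / (1000 × 9.81) = 23.85 m.
Total head at OW-5: h = z + ψ = 340.35 + 23.85 = 364.20 m.
Pressure head at OW-10: ψ = P/(ρg) = 748×1000 / (1000 × 9.81) = 76.25 m.
Total head at OW-10: h = z + ψ = 286.28 + 76.25 = 362.53 m.
Head difference: h(OW-5) − h(OW-10) = 364.20 − 362.53 = 1.67 m.
Hydraulic gradient: i = |Δh| / L = 1.67 / 1466.7 = 0.00114.
Flow is from higher to lower head: from OW-5 toward OW-10, i.e. toward the west.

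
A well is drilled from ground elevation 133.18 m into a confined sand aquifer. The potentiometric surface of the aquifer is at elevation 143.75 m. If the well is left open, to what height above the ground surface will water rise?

≈ 10.57 m above ground

Water rises to the potentiometric surface, so the rise above ground = 143.75 − 133.18 = 10.57 m.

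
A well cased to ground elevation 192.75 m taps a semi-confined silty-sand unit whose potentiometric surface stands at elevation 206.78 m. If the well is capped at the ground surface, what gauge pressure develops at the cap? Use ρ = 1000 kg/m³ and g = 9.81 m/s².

P ≈ 138 kPa

Head above the cap: Δh = 206.78 − 192.75 = 14.03 m.
P = ρgΔh = 1000 × 9.81 × 14.03 = 137634 Pa ≈ 138 kPa.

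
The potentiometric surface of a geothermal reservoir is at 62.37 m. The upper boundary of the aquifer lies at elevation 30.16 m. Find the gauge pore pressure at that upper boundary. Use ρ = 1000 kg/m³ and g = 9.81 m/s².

Pressure head at the aquifer top: ψ = h − z = 62.37 − 30.16 = 32.21 m.
P = ρgψ = 1000 × 9.81 × 32.21 = 315980 Pa ≈ 316 kPa.

P ≈ 316 kPa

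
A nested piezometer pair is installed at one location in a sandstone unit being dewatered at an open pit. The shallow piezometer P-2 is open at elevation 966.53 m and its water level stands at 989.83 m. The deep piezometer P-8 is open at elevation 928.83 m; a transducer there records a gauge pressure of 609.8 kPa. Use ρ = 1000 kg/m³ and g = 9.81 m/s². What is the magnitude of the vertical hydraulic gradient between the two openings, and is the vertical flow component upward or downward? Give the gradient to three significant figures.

Total head at P-2: h = 989.83 m (water level in the standpipe).
Pressure head at P-8: ψ = P/(ρg) = 609.8×1000 / (1000 × 9.81) = 62.16 m.
Total head at P-8: h = z + ψ = 928.83 + 62.16 = 990.99 m.
Δh = h(P-2) − h(P-8) = 989.83 − 990.99 = -1.16 m.
Vertical separation Δz = 966.53 − 928.83 = 37.70 m.
|i_v| = |Δh| / Δz = 1.16 / 37.70 = 0.0308.
Head is higher in the deep piezometer, so vertical flow is upward (discharge condition).

|i_v| ≈ 0.0308; vertical flow is upward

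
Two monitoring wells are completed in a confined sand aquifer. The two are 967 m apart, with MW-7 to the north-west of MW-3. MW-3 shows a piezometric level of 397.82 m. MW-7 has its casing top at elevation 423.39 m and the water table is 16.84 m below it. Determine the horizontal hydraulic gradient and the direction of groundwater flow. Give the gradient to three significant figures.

i ≈ 0.00903; groundwater flows toward the south-east

Total head at MW-3: h = 397.82 m (water level in the piezometer is the total head).
Total head at MW-7: h = 423.39 − 16.84 = 406.55 m.
Head difference: h(MW-3) − h(MW-7) = 397.82 − 406.55 = -8.73 m.
Hydraulic gradient: i = |Δh| / L = 8.73 / 967 = 0.00903.
Flow is from higher to lower head: from MW-7 toward MW-3, i.e. toward the south-east.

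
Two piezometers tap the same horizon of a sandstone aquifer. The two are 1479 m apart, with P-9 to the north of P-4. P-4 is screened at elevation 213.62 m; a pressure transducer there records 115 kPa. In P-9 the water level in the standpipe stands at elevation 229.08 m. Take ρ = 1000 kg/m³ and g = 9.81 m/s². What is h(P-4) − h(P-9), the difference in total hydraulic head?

Δh ≈ -3.74 m

Pressure head at P-4: ψ = P/(ρg) = 115×1000 / (1000 × 9.81) = 11.72 m.
Total head at P-4: h = z + ψ = 213.62 + 11.72 = 225.34 m.
Total head at P-9: h = 229.08 m (water level in the piezometer is the total head).
Head difference: h(P-4) − h(P-9) = 225.34 − 229.08 = -3.74 m.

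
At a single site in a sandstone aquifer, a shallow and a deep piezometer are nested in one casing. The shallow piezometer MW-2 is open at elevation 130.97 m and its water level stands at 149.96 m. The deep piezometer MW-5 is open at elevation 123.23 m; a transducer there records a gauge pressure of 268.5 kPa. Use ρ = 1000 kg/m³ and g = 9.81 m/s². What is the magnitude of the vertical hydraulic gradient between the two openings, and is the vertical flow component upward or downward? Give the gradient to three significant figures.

|i_v| ≈ 0.0827; vertical flow is upward

Total head at MW-2: h = 149.96 m (water level in the standpipe).
Pressure head at MW-5: ψ = P/(ρg) = 268.5×1000 / (1000 × 9.81) = 27.37 m.
Total head at MW-5: h = z + ψ = 123.23 + 27.37 = 150.60 m.
Δh = h(MW-2) − h(MW-5) = 149.96 − 150.60 = -0.64 m.
Vertical separation Δz = 130.97 − 123.23 = 7.74 m.
|i_v| = |Δh| / Δz = 0.64 / 7.74 = 0.0827.
Head is higher in the deep piezometer, so vertical flow is upward (discharge condition).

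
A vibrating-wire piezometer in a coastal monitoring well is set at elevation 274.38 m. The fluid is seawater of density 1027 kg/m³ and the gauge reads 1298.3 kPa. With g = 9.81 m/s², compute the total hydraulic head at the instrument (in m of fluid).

h ≈ 403.25 m

ψ = P/(ρg) = 1298.3×1000 / (1027 × 9.81) = 128.87 m.
h = z + ψ = 274.38 + 128.87 = 403.25 m.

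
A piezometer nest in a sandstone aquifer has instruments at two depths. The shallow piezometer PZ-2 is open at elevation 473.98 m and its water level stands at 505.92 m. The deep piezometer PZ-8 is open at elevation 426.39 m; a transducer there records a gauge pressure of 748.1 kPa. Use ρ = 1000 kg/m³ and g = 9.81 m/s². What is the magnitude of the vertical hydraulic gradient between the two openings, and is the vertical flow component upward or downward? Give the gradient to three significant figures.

|i_v| ≈ 0.0687; vertical flow is downward

Total head at PZ-2: h = 505.92 m (water level in the standpipe).
Pressure head at PZ-8: ψ = P/(ρg) = 748.1×1000 / (1000 × 9.81) = 76.26 m.
Total head at PZ-8: h = z + ψ = 426.39 + 76.26 = 502.65 m.
Δh = h(PZ-2) − h(PZ-8) = 505.92 − 502.65 = 3.27 m.
Vertical separation Δz = 473.98 − 426.39 = 47.59 m.
|i_v| = |Δh| / Δz = 3.27 / 47.59 = 0.0687.
Head is higher in the shallow piezometer, so vertical flow is downward (recharge condition).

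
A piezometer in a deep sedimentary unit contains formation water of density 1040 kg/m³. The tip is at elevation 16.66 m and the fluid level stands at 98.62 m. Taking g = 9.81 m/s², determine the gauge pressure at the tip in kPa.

Pressure head ψ = h − z = 98.62 − 16.66 = 81.96 m.
P = ρgψ = 1040 × 9.81 × 81.96 = 836189 Pa ≈ 836 kPa.

P ≈ 836 kPa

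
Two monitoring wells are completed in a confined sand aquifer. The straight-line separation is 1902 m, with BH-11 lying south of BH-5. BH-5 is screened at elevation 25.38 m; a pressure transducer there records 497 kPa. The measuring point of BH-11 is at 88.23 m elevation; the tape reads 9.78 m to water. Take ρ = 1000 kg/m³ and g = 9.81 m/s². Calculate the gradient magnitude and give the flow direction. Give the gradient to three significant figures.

i ≈ 0.00127; groundwater flows toward the north

Pressure head at BH-5: ψ = P/(ρg) = 497×1000 / (1000 × 9.81) = 50.66 m.
Total head at BH-5: h = z + ψ = 25.38 + 50.66 = 76.04 m.
Total head at BH-11: h = 88.23 − 9.78 = 78.45 m.
Head difference: h(BH-5) − h(BH-11) = 76.04 − 78.45 = -2.41 m.
Hydraulic gradient: i = |Δh| / L = 2.41 / 1902 = 0.00127.
Flow is from higher to lower head: from BH-11 toward BH-5, i.e. toward the north.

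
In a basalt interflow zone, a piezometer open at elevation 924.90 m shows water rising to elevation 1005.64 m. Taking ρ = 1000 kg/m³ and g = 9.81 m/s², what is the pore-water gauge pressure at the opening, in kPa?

Pressure head ψ = h − z = 1005.64 − 924.90 = 80.74 m.
P = ρgψ = 1000 × 9.81 × 80.74 = 792059 Pa ≈ 792 kPa.

P ≈ 792 kPa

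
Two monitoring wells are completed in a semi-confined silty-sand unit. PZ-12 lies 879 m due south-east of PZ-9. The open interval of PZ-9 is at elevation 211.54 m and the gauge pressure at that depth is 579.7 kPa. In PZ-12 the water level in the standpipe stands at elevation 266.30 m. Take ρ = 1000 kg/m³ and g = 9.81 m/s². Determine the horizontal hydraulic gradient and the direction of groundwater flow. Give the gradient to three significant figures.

i ≈ 0.00493; groundwater flows toward the south-east

Pressure head at PZ-9: ψ = P/(ρg) = 579.7×1000 / (1000 × 9.81) = 59.09 m.
Total head at PZ-9: h = z + ψ = 211.54 + 59.09 = 270.63 m.
Total head at PZ-12: h = 266.30 m (water level in the piezometer is the total head).
Head difference: h(PZ-9) − h(PZ-12) = 270.63 − 266.30 = 4.33 m.
Hydraulic gradient: i = |Δh| / L = 4.33 / 879 = 0.00493.
Flow is from higher to lower head: from PZ-9 toward PZ-12, i.e. toward the south-east.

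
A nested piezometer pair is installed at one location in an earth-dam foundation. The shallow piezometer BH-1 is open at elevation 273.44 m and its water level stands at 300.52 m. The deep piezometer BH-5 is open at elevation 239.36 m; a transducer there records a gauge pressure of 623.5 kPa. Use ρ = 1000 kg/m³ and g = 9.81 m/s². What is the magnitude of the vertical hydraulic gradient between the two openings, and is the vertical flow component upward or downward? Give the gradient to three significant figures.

Total head at BH-1: h = 300.52 m (water level in the standpipe).
Pressure head at BH-5: ψ = P/(ρg) = 623.5×1000 / (1000 × 9.81) = 63.56 m.
Total head at BH-5: h = z + ψ = 239.36 + 63.56 = 302.92 m.
Δh = h(BH-1) − h(BH-5) = 300.52 − 302.92 = -2.40 m.
Vertical separation Δz = 273.44 − 239.36 = 34.08 m.
|i_v| = |Δh| / Δz = 2.40 / 34.08 = 0.0704.
Head is higher in the deep piezometer, so vertical flow is upward (discharge condition).

|i_v| ≈ 0.0704; vertical flow is upward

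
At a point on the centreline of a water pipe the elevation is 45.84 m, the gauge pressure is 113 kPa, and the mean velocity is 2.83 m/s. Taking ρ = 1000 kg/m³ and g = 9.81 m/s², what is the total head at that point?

Pressure head ψ = P/(ρg) = 113×1000 / (1000 × 9.81) = 11.52 m.
Velocity head = v²/(2g) = 2.83² / (2 × 9.81) = 0.408 m.
h = z + ψ + v²/(2g) = 45.84 + 11.52 + 0.408 = 57.77 m.

h ≈ 57.77 m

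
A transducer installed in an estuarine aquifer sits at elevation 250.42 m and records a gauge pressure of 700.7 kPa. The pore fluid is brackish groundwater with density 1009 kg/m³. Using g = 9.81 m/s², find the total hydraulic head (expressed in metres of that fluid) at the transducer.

ψ = P/(ρg) = 700.7×1000 / (1009 × 9.81) = 70.79 m.
h = z + ψ = 250.42 + 70.79 = 321.21 m.

h ≈ 321.21 m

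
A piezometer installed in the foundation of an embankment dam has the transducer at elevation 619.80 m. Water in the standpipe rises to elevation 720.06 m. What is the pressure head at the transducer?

Total head h = 720.06 m (the water-surface elevation in the piezometer).
Pressure head ψ = h − z = 720.06 − 619.80 = 100.26 m.

ψ ≈ 100.26 m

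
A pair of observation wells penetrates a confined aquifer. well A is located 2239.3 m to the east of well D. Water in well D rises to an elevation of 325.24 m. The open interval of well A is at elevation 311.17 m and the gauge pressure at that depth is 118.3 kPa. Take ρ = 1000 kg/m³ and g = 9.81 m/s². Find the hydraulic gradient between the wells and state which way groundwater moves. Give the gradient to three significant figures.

Total head at well D: h = 325.24 m (water level in the piezometer is the total head).
Pressure head at well A: ψ = P/(ρg) = 118.3×1000 / (1000 × 9.81) = 12.06 m.
Total head at well A: h = z + ψ = 311.17 + 12.06 = 323.23 m.
Head difference: h(well D) − h(well A) = 325.24 − 323.23 = 2.01 m.
Hydraulic gradient: i = |Δh| / L = 2.01 / 2239.3 = 0.000898.
Flow is from higher to lower head: from well D toward well A, i.e. toward the east.

i ≈ 0.000898; groundwater flows toward the east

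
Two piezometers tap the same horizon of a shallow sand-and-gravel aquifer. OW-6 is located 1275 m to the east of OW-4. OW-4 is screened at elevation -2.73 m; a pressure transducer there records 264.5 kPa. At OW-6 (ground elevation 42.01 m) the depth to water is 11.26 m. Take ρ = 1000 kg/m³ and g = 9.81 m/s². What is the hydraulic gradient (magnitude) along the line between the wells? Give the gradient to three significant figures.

Pressure head at OW-4: ψ = P/(ρg) = 264.5×1000 / (1000 × 9.81) = 26.96 m.
Total head at OW-4: h = z + ψ = -2.73 + 26.96 = 24.23 m.
Total head at OW-6: h = 42.01 − 11.26 = 30.75 m.
Head difference: h(OW-4) − h(OW-6) = 24.23 − 30.75 = -6.52 m.
Hydraulic gradient: i = |Δh| / L = 6.52 / 1275 = 0.00511.

i ≈ 0.00511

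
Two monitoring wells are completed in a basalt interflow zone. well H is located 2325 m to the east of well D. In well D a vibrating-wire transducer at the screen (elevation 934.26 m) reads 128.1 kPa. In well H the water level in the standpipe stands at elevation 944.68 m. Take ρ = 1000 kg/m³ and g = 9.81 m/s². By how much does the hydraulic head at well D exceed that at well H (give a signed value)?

Pressure head at well D: ψ = P/(ρg) = 128.1×1000 / (1000 × 9.81) = 13.06 m.
Total head at well D: h = z + ψ = 934.26 + 13.06 = 947.32 m.
Total head at well H: h = 944.68 m (water level in the piezometer is the total head).
Head difference: h(well D) − h(well H) = 947.32 − 944.68 = 2.64 m.

Δh ≈ 2.64 m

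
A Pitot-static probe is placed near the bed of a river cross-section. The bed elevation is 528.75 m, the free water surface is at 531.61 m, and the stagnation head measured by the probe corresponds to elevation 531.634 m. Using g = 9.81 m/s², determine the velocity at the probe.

Near the bed, under hydrostatic conditions, the piezometric head (z + ψ) equals the free-surface elevation, 531.61 m.
Velocity head = total − piezometric = 531.634 − 531.61 = 0.024 m.
v = √(2g·h_v) = √(2 × 9.81 × 0.024) = 0.686 m/s.

v ≈ 0.686 m/s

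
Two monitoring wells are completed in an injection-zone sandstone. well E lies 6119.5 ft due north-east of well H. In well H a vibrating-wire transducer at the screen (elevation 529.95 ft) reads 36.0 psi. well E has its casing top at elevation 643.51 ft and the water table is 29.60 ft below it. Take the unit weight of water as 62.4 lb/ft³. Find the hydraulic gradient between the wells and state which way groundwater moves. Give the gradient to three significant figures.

Pressure head at well H: ψ = 144·P/γ = 144 × 36.0 / 62.4 = 83.08 ft.
Total head at well H: h = z + ψ = 529.95 + 83.08 = 613.03 ft.
Total head at well E: h = 643.51 − 29.60 = 613.91 ft.
Head difference: h(well H) − h(well E) = 613.03 − 613.91 = -0.88 ft.
Hydraulic gradient: i = |Δh| / L = 0.88 / 6119.5 = 0.000144.
Flow is from higher to lower head: from well E toward well H, i.e. toward the south-west.

i ≈ 0.000144; groundwater flows toward the south-west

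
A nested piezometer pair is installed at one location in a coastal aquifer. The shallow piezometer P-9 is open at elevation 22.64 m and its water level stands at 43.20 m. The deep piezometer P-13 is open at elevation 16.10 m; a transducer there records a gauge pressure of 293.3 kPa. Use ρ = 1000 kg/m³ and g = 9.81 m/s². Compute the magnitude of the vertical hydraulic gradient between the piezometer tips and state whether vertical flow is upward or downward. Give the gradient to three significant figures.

Total head at P-9: h = 43.20 m (water level in the standpipe).
Pressure head at P-13: ψ = P/(ρg) = 293.3×1000 / (1000 × 9.81) = 29.90 m.
Total head at P-13: h = z + ψ = 16.10 + 29.90 = 46.00 m.
Δh = h(P-9) − h(P-13) = 43.20 − 46.00 = -2.80 m.
Vertical separation Δz = 22.64 − 16.10 = 6.54 m.
|i_v| = |Δh| / Δz = 2.80 / 6.54 = 0.428.
Head is higher in the deep piezometer, so vertical flow is upward (discharge condition).

|i_v| ≈ 0.428; vertical flow is upward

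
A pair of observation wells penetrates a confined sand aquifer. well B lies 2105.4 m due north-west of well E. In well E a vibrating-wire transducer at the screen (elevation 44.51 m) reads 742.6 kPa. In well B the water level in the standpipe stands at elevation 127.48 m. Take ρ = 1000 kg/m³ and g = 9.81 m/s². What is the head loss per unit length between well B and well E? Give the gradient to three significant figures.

i ≈ 0.00345 m/m

Pressure head at well E: ψ = P/(ρg) = 742.6×1000 / (1000 × 9.81) = 75.70 m.
Total head at well E: h = z + ψ = 44.51 + 75.70 = 120.21 m.
Total head at well B: h = 127.48 m (water level in the piezometer is the total head).
Head difference: h(well E) − h(well B) = 120.21 − 127.48 = -7.27 m.
Hydraulic gradient: i = |Δh| / L = 7.27 / 2105.4 = 0.00345.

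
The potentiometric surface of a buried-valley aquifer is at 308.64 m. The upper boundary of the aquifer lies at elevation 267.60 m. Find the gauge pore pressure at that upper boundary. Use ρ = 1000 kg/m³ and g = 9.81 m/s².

Pressure head at the aquifer top: ψ = h − z = 308.64 − 267.60 = 41.04 m.
P = ρgψ = 1000 × 9.81 × 41.04 = 402602 Pa ≈ 403 kPa.

P ≈ 403 kPa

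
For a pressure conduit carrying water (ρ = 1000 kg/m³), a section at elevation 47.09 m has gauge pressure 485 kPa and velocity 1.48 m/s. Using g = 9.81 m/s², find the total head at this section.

Pressure head ψ = P/(ρg) = 485×1000 / (1000 × 9.81) = 49.44 m.
Velocity head = v²/(2g) = 1.48² / (2 × 9.81) = 0.112 m.
h = z + ψ + v²/(2g) = 47.09 + 49.44 + 0.112 = 96.64 m.

h ≈ 96.64 m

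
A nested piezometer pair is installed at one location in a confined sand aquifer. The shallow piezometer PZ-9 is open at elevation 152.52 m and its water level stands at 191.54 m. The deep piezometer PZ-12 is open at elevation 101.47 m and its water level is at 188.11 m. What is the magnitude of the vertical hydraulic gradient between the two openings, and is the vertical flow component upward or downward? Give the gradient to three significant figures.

|i_v| ≈ 0.0672; vertical flow is downward

Total head at PZ-9: h = 191.54 m (water level in the standpipe).
Total head at PZ-12: h = 188.11 m.
Δh = h(PZ-9) − h(PZ-12) = 191.54 − 188.11 = 3.43 m.
Vertical separation Δz = 152.52 − 101.47 = 51.05 m.
|i_v| = |Δh| / Δz = 3.43 / 51.05 = 0.0672.
Head is higher in the shallow piezometer, so vertical flow is downward (recharge condition).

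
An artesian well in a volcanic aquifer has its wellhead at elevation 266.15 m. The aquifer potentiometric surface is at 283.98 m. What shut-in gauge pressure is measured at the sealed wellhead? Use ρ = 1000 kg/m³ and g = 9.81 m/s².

P ≈ 175 kPa

Head above the cap: Δh = 283.98 − 266.15 = 17.83 m.
P = ρgΔh = 1000 × 9.81 × 17.83 = 174912 Pa ≈ 175 kPa.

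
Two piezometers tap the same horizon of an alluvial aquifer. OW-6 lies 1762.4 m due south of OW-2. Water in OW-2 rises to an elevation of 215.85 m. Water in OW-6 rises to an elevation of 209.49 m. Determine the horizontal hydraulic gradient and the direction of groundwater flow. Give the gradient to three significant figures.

Total head at OW-2: h = 215.85 m (water level in the piezometer is the total head).
Total head at OW-6: h = 209.49 m (water level in the piezometer is the total head).
Head difference: h(OW-2) − h(OW-6) = 215.85 − 209.49 = 6.36 m.
Hydraulic gradient: i = |Δh| / L = 6.36 / 1762.4 = 0.00361.
Flow is from higher to lower head: from OW-2 toward OW-6, i.e. toward the south.

i ≈ 0.00361; groundwater flows toward the south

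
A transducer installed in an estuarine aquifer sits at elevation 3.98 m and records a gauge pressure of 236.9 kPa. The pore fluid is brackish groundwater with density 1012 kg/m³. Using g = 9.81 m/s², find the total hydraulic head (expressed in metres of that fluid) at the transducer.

h ≈ 27.84 m

ψ = P/(ρg) = 236.9×1000 / (1012 × 9.81) = 23.86 m.
h = z + ψ = 3.98 + 23.86 = 27.84 m.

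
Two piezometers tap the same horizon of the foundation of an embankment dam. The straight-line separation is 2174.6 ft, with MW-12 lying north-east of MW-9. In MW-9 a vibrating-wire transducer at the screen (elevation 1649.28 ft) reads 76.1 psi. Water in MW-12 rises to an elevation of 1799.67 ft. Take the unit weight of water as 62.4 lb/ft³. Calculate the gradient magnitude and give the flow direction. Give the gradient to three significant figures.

i ≈ 0.0116; groundwater flows toward the north-east

Pressure head at MW-9: ψ = 144·P/γ = 144 × 76.1 / 62.4 = 175.62 ft.
Total head at MW-9: h = z + ψ = 1649.28 + 175.62 = 1824.90 ft.
Total head at MW-12: h = 1799.67 ft (water level in the piezometer is the total head).
Head difference: h(MW-9) − h(MW-12) = 1824.90 − 1799.67 = 25.23 ft.
Hydraulic gradient: i = |Δh| / L = 25.23 / 2174.6 = 0.0116.
Flow is from higher to lower head: from MW-9 toward MW-12, i.e. toward the north-east.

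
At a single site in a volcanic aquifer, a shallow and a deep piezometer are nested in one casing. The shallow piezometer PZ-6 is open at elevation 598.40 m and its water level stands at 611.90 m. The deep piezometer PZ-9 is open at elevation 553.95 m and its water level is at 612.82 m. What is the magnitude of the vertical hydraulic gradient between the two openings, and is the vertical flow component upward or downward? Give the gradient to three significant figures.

|i_v| ≈ 0.0207; vertical flow is upward

Total head at PZ-6: h = 611.90 m (water level in the standpipe).
Total head at PZ-9: h = 612.82 m.
Δh = h(PZ-6) − h(PZ-9) = 611.90 − 612.82 = -0.92 m.
Vertical separation Δz = 598.40 − 553.95 = 44.45 m.
|i_v| = |Δh| / Δz = 0.92 / 44.45 = 0.0207.
Head is higher in the deep piezometer, so vertical flow is upward (discharge condition).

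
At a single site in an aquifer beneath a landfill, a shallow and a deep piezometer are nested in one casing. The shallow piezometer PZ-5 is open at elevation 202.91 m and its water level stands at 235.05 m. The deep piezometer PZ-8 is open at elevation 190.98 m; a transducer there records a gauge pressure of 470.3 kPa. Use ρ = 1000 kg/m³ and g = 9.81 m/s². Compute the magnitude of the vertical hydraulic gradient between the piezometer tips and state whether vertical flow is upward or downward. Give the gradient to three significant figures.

Total head at PZ-5: h = 235.05 m (water level in the standpipe).
Pressure head at PZ-8: ψ = P/(ρg) = 470.3×1000 / (1000 × 9.81) = 47.94 m.
Total head at PZ-8: h = z + ψ = 190.98 + 47.94 = 238.92 m.
Δh = h(PZ-5) − h(PZ-8) = 235.05 − 238.92 = -3.87 m.
Vertical separation Δz = 202.91 − 190.98 = 11.93 m.
|i_v| = |Δh| / Δz = 3.87 / 11.93 = 0.324.
Head is higher in the deep piezometer, so vertical flow is upward (discharge condition).

|i_v| ≈ 0.324; vertical flow is upward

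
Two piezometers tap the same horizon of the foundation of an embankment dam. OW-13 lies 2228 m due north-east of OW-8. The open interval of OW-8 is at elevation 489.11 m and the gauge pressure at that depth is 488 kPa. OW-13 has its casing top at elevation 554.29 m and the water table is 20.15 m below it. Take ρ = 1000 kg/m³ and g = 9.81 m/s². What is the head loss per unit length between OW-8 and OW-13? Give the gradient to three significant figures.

Pressure head at OW-8: ψ = P/(ρg) = 488×1000 / (1000 × 9.81) = 49.75 m.
Total head at OW-8: h = z + ψ = 489.11 + 49.75 = 538.86 m.
Total head at OW-13: h = 554.29 − 20.15 = 534.14 m.
Head difference: h(OW-8) − h(OW-13) = 538.86 − 534.14 = 4.72 m.
Hydraulic gradient: i = |Δh| / L = 4.72 / 2228 = 0.00212.

i ≈ 0.00212 m/m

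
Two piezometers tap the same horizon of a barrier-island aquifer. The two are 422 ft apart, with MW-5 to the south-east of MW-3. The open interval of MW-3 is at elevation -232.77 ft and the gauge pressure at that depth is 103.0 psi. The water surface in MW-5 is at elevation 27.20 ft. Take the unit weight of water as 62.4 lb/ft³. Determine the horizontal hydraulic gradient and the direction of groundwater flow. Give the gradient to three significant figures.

Pressure head at MW-3: ψ = 144·P/γ = 144 × 103.0 / 62.4 = 237.69 ft.
Total head at MW-3: h = z + ψ = -232.77 + 237.69 = 4.92 ft.
Total head at MW-5: h = 27.20 ft (water level in the piezometer is the total head).
Head difference: h(MW-3) − h(MW-5) = 4.92 − 27.20 = -22.28 ft.
Hydraulic gradient: i = |Δh| / L = 22.28 / 422 = 0.0528.
Flow is from higher to lower head: from MW-5 toward MW-3, i.e. toward the north-west.

i ≈ 0.0528; groundwater flows toward the north-west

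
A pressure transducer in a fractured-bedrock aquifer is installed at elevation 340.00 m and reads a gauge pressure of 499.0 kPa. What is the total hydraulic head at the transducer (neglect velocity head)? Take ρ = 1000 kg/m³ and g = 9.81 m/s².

h ≈ 390.87 m

ψ = P/(ρg) = 499.0×1000 / (1000 × 9.81) = 50.87 m.
h = z + ψ = 340.00 + 50.87 = 390.87 m.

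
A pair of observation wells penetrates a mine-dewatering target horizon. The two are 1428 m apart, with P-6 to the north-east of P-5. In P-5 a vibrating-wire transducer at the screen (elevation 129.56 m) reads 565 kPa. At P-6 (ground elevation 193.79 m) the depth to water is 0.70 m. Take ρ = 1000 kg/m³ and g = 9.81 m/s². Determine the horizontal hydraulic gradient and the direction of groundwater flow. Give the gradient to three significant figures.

Pressure head at P-5: ψ = P/(ρg) = 565×1000 / (1000 × 9.81) = 57.59 m.
Total head at P-5: h = z + ψ = 129.56 + 57.59 = 187.15 m.
Total head at P-6: h = 193.79 − 0.70 = 193.09 m.
Head difference: h(P-5) − h(P-6) = 187.15 − 193.09 = -5.94 m.
Hydraulic gradient: i = |Δh| / L = 5.94 / 1428 = 0.00416.
Flow is from higher to lower head: from P-6 toward P-5, i.e. toward the south-west.

i ≈ 0.00416; groundwater flows toward the south-west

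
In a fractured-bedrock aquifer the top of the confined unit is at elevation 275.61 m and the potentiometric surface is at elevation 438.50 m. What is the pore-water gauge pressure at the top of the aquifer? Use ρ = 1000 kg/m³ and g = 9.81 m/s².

P ≈ 1600 kPa

Pressure head at the aquifer top: ψ = h − z = 438.50 − 275.61 = 162.89 m.
P = ρgψ = 1000 × 9.81 × 162.89 = 1597951 Pa ≈ 1600 kPa.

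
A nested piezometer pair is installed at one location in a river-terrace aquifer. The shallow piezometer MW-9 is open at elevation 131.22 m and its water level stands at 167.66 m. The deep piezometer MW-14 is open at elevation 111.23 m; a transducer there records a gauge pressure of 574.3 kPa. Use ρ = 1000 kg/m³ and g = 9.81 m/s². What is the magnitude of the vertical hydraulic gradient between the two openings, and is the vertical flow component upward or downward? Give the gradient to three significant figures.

Total head at MW-9: h = 167.66 m (water level in the standpipe).
Pressure head at MW-14: ψ = P/(ρg) = 574.3×1000 / (1000 × 9.81) = 58.54 m.
Total head at MW-14: h = z + ψ = 111.23 + 58.54 = 169.77 m.
Δh = h(MW-9) − h(MW-14) = 167.66 − 169.77 = -2.11 m.
Vertical separation Δz = 131.22 − 111.23 = 19.99 m.
|i_v| = |Δh| / Δz = 2.11 / 19.99 = 0.106.
Head is higher in the deep piezometer, so vertical flow is upward (discharge condition).

|i_v| ≈ 0.106; vertical flow is upward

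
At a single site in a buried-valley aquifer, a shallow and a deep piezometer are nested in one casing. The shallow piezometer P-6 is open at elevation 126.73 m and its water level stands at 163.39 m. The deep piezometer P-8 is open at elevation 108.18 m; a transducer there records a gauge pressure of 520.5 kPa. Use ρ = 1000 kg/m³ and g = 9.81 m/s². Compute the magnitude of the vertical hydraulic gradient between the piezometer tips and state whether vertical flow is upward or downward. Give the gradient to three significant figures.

|i_v| ≈ 0.116; vertical flow is downward

Total head at P-6: h = 163.39 m (water level in the standpipe).
Pressure head at P-8: ψ = P/(ρg) = 520.5×1000 / (1000 × 9.81) = 53.06 m.
Total head at P-8: h = z + ψ = 108.18 + 53.06 = 161.24 m.
Δh = h(P-6) − h(P-8) = 163.39 − 161.24 = 2.15 m.
Vertical separation Δz = 126.73 − 108.18 = 18.55 m.
|i_v| = |Δh| / Δz = 2.15 / 18.55 = 0.116.
Head is higher in the shallow piezometer, so vertical flow is downward (recharge condition).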